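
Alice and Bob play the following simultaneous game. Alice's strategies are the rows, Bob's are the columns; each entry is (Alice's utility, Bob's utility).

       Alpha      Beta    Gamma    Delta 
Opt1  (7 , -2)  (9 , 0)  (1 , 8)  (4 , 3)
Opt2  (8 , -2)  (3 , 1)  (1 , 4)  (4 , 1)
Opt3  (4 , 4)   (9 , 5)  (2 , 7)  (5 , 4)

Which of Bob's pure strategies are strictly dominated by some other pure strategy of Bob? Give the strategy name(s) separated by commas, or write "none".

Alpha, Beta, Delta

Alpha: dominated, since Beta does at least as well everywhere (Opt1: 0>-2, Opt2: 1>-2, Opt3: 5>4).
Gamma strictly dominates Beta — Opt1: 8>0, Opt2: 4>1, Opt3: 7>5.
Gamma: no other strategy beats it everywhere (Alpha at Opt1 (8>-2); Beta at Opt1 (8>0); Delta at Opt1 (8>3)).
Delta is strictly dominated by Gamma (Opt1: 8>3, Opt2: 4>1, Opt3: 7>4).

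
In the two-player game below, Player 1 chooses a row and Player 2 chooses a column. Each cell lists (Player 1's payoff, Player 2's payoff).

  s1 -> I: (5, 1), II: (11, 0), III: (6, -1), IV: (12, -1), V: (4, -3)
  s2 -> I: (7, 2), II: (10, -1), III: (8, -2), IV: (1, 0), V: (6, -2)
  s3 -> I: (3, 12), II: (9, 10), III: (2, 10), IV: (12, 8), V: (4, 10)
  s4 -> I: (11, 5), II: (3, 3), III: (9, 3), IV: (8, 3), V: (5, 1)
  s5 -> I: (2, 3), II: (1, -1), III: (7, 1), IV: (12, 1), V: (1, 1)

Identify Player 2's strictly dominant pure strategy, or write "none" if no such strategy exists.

I

I vs II: s1: 1>0, s2: 2>-1, s3: 12>10, s4: 5>3, s5: 3>-1.
I vs III: s1: 1>-1, s2: 2>-2, s3: 12>10, s4: 5>3, s5: 3>1.
I vs IV: s1: 1>-1, s2: 2>0, s3: 12>8, s4: 5>3, s5: 3>1.
I vs V: s1: 1>-3, s2: 2>-2, s3: 12>10, s4: 5>1, s5: 3>1.
I strictly beats every other strategy against every opponent action, so it is strictly dominant.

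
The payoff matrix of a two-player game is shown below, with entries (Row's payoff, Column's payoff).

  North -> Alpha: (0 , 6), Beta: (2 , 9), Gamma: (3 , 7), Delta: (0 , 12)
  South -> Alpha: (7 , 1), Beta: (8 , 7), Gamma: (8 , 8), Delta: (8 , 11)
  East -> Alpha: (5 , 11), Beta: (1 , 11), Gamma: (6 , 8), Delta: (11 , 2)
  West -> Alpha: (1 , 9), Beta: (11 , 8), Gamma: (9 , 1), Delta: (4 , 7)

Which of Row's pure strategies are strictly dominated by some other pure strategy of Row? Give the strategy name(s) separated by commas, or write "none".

North is strictly dominated by South (Alpha: 7>0, Beta: 8>2, Gamma: 8>3, Delta: 8>0).
Nothing dominates South: North at Alpha (7>0); East at Alpha (7>5); West at Alpha (7>1).
East: no other strategy beats it everywhere (North at Alpha (5>0); South at Delta (11>8); West at Alpha (5>1)).
West: no other strategy beats it everywhere (North at Alpha (1>0); South at Beta (11>8); East at Beta (11>1)).

North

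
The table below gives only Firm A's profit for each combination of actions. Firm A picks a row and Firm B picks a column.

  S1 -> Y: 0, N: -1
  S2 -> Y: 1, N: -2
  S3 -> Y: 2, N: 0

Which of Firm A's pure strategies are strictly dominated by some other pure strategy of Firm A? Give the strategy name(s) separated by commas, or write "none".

S1: dominated, since S3 does at least as well everywhere (Y: 2>0, N: 0>-1).
S3 strictly dominates S2 — Y: 2>1, N: 0>-2.
S3 is not dominated — it holds its own against S1 at Y (2>0); S2 at Y (2>1).

S1, S2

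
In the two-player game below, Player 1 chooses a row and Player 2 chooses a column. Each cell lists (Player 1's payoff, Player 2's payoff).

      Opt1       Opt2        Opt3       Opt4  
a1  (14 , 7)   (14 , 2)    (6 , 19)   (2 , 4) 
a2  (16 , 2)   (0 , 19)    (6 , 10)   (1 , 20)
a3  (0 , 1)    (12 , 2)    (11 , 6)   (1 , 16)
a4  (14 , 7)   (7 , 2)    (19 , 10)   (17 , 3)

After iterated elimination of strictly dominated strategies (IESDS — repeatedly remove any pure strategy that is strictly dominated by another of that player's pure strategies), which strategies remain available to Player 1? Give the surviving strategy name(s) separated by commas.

For Player 2, Opt3 strictly dominates Opt1 on the remaining rows (a1: 19>7, a2: 10>2, a3: 6>1, a4: 10>7); eliminate Opt1.
Row a2 is eliminated: a4 beats it against every remaining column (Opt2: 7>0, Opt3: 19>6, Opt4: 17>1).
For Player 2, Opt3 strictly dominates Opt2 on the remaining rows (a1: 19>2, a3: 6>2, a4: 10>2); eliminate Opt2.
Row a1 is eliminated: a4 beats it against every remaining column (Opt3: 19>6, Opt4: 17>2).
Row a3 is eliminated: a4 beats it against every remaining column (Opt3: 19>11, Opt4: 17>1).
Column Opt4 is eliminated: Opt3 beats it against every remaining row (a4: 10>3).
Among the remaining strategies, none is strictly dominated by another pure strategy of the same player, so the elimination stops.
Surviving strategies — Player 1: {a4}; Player 2: {Opt3}.

a4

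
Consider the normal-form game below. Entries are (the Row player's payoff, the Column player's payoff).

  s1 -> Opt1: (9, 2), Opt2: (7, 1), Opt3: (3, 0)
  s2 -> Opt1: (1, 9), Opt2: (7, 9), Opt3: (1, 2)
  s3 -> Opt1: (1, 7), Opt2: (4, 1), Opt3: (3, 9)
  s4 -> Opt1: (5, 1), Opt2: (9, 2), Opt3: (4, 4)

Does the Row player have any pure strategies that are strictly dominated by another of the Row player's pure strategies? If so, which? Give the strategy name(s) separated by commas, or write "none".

s1 is not dominated — it holds its own against s2 at Opt1 (9>1); s3 at Opt1 (9>1); s4 at Opt1 (9>5).
s2: dominated, since s4 does at least as well everywhere (Opt1: 5>1, Opt2: 9>7, Opt3: 4>1).
s3 is strictly dominated by s4 (Opt1: 5>1, Opt2: 9>4, Opt3: 4>3).
s4: no other strategy beats it everywhere (s1 at Opt2 (9>7); s2 at Opt1 (5>1); s3 at Opt1 (5>1)).

s2, s3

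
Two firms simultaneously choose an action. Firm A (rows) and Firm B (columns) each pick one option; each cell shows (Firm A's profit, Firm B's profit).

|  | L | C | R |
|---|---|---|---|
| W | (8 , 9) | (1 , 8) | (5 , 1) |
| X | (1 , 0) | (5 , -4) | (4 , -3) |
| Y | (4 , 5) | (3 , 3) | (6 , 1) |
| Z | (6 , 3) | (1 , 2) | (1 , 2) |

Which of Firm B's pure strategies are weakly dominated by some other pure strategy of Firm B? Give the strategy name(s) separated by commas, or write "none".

L: no other strategy beats it everywhere (C at W (9>8); R at W (9>1)).
C: dominated, since L does at least as well everywhere (W: 9>8, X: 0>-4, Y: 5>3, Z: 3>2).
R: dominated, since L does at least as well everywhere (W: 9>1, X: 0>-3, Y: 5>1, Z: 3>2).

C, R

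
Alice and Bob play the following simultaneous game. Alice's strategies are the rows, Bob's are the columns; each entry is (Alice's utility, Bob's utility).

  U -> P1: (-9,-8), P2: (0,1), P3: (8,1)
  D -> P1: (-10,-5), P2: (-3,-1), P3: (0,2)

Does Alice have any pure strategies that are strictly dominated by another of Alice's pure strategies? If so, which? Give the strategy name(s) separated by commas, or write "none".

D

Nothing dominates U: D at P1 (-9>-10).
U strictly dominates D — P1: -9>-10, P2: 0>-3, P3: 8>0.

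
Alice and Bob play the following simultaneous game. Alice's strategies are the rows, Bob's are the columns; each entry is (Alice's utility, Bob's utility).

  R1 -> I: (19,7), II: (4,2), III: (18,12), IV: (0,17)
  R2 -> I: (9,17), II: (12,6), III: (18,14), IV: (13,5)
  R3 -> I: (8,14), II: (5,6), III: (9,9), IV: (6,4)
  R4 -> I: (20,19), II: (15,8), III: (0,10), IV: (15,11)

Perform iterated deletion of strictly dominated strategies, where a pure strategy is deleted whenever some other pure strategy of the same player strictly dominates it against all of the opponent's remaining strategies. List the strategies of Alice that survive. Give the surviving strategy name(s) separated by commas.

R1, R2, R4

Row R3 is eliminated: R2 beats it against every remaining column (I: 9>8, II: 12>5, III: 18>9, IV: 13>6).
For Bob, I strictly dominates II on the remaining rows (R1: 7>2, R2: 17>6, R4: 19>8); eliminate II.
Among the remaining strategies, none is strictly dominated by another pure strategy of the same player, so the elimination stops.
Surviving strategies — Alice: {R1, R2, R4}; Bob: {I, III, IV}.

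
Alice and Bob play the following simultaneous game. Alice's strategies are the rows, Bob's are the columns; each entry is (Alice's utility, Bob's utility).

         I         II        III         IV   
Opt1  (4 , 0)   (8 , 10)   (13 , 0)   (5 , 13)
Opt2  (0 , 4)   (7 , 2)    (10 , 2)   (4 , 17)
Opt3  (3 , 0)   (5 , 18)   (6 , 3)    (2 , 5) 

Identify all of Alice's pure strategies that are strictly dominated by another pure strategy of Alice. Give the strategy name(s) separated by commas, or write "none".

Nothing dominates Opt1: Opt2 at I (4>0); Opt3 at I (4>3).
Opt2: dominated, since Opt1 does at least as well everywhere (I: 4>0, II: 8>7, III: 13>10, IV: 5>4).
Opt3 is strictly dominated by Opt1 (I: 4>3, II: 8>5, III: 13>6, IV: 5>2).

Opt2, Opt3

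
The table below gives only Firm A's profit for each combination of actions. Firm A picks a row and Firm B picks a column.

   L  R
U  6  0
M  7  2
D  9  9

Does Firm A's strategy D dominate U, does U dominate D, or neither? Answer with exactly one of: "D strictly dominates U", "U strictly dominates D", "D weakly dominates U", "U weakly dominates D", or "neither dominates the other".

D strictly dominates U

Compare D to U across every action of Firm B: L: 9>6, R: 9>0.
D gives a strictly higher payoff against every action of Firm B, so D strictly dominates U.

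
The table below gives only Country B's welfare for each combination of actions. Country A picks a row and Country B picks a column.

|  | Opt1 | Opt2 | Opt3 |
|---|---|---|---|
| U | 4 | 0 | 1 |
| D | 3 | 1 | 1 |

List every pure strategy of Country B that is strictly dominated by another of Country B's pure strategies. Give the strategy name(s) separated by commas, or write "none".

Opt2, Opt3

Opt1: no other strategy beats it everywhere (Opt2 at U (4>0); Opt3 at U (4>1)).
Opt1 strictly dominates Opt2 — U: 4>0, D: 3>1.
Opt3: dominated, since Opt1 does at least as well everywhere (U: 4>1, D: 3>1).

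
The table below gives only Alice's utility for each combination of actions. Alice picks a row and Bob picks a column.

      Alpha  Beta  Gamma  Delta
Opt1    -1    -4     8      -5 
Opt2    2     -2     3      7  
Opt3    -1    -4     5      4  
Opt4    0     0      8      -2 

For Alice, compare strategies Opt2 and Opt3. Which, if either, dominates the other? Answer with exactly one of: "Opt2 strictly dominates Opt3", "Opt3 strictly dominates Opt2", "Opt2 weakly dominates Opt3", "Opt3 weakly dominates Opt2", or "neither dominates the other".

neither dominates the other

Compare Opt2 to Opt3 across each opponent action: Alpha: 2>-1, Beta: -2>-4, Gamma: 3<5, Delta: 7>4.
Opt2 does better at Alpha, Beta, Delta but worse at Gamma; neither strategy dominates the other.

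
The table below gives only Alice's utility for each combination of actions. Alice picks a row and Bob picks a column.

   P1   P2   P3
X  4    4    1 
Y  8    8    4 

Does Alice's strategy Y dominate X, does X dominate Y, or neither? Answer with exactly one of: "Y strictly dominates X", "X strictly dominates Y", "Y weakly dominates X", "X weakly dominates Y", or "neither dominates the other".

Compare Y to X across every action of Bob: P1: 8>4, P2: 8>4, P3: 4>1.
Every comparison favours Y, so Y strictly dominates X.

Y strictly dominates X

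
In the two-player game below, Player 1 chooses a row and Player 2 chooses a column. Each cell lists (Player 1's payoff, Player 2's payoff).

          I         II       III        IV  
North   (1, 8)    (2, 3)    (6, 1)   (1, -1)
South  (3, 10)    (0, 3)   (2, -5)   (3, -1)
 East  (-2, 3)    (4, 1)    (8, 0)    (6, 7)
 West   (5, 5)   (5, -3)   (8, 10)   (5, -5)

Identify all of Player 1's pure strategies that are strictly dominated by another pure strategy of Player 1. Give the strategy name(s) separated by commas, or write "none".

North, South

North is strictly dominated by West (I: 5>1, II: 5>2, III: 8>6, IV: 5>1).
West strictly dominates South — I: 5>3, II: 5>0, III: 8>2, IV: 5>3.
East is not dominated — it holds its own against North at II (4>2); South at II (4>0); West at III (8=8).
Nothing dominates West: North at I (5>1); South at I (5>3); East at I (5>-2).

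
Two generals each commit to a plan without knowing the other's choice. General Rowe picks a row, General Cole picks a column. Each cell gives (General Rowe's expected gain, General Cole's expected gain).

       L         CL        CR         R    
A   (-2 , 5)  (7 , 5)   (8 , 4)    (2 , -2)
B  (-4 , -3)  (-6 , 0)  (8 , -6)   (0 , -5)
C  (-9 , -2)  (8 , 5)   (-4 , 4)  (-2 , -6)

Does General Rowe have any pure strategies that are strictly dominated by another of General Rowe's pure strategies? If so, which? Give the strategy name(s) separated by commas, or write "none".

A is not dominated — it holds its own against B at L (-2>-4); C at L (-2>-9).
Nothing dominates B: A at CR (8=8); C at L (-4>-9).
C: no other strategy beats it everywhere (A at CL (8>7); B at CL (8>-6)).

none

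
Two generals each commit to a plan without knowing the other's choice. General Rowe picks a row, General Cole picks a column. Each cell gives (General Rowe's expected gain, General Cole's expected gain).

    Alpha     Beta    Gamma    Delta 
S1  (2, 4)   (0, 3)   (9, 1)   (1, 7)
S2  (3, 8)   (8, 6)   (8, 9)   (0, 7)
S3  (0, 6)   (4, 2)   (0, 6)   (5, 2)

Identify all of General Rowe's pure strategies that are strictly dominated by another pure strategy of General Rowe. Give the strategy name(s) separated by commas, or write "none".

none

Nothing dominates S1: S2 at Gamma (9>8); S3 at Alpha (2>0).
S2: no other strategy beats it everywhere (S1 at Alpha (3>2); S3 at Alpha (3>0)).
S3 is not dominated — it holds its own against S1 at Beta (4>0); S2 at Delta (5>0).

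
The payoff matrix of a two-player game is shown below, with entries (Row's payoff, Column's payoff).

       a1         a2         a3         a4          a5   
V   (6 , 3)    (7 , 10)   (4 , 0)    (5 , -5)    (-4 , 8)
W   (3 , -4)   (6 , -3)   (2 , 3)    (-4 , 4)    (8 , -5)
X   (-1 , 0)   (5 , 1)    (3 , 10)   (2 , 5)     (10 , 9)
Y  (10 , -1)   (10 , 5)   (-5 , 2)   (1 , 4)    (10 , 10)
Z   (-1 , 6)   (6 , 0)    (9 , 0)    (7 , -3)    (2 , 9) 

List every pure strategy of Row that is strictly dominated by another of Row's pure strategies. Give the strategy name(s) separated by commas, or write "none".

Nothing dominates V: W at a1 (6>3); X at a1 (6>-1); Y at a3 (4>-5); Z at a1 (6>-1).
W is not dominated — it holds its own against V at a5 (8>-4); X at a1 (3>-1); Y at a3 (2>-5); Z at a1 (3>-1).
X: no other strategy beats it everywhere (V at a5 (10>-4); W at a3 (3>2); Y at a3 (3>-5); Z at a1 (-1=-1)).
Y is not dominated — it holds its own against V at a1 (10>6); W at a1 (10>3); X at a1 (10>-1); Z at a1 (10>-1).
Z: no other strategy beats it everywhere (V at a3 (9>4); W at a2 (6=6); X at a1 (-1=-1); Y at a3 (9>-5)).

none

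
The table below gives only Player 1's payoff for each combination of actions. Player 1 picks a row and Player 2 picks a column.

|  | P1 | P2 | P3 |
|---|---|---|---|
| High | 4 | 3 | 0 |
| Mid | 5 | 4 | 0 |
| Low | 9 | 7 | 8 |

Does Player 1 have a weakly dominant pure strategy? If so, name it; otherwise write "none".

Low

Low vs High: P1: 9>4, P2: 7>3, P3: 8>0.
Low vs Mid: P1: 9>5, P2: 7>4, P3: 8>0.
Low is at least as good as every other strategy against every opponent action, so it is weakly dominant.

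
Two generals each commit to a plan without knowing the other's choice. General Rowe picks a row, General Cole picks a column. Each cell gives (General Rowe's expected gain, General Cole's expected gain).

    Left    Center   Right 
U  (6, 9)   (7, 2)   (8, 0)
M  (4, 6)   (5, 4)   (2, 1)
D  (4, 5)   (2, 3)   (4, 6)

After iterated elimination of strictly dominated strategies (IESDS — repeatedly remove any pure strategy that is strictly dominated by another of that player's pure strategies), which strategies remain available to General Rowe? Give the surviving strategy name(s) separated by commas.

U

General Rowe's strategy M is strictly dominated by U (Left: 6>4, Center: 7>5, Right: 8>2) and is removed.
General Rowe's strategy D is strictly dominated by U (Left: 6>4, Center: 7>2, Right: 8>4) and is removed.
General Cole's strategy Center is strictly dominated by Left (U: 9>2) and is removed.
Column Right is eliminated: Left beats it against every remaining row (U: 9>0).
Among the remaining strategies, none is strictly dominated by another pure strategy of the same player, so the elimination stops.
Surviving strategies — General Rowe: {U}; General Cole: {Left}.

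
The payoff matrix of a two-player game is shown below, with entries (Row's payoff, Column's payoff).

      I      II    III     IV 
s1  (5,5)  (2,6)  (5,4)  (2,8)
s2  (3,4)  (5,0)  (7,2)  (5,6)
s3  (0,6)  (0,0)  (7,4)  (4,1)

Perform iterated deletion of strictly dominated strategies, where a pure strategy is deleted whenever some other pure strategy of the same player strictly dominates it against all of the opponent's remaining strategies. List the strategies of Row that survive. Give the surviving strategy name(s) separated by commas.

s2

Column's strategy II is strictly dominated by IV (s1: 8>6, s2: 6>0, s3: 1>0) and is removed.
For Column, I strictly dominates III on the remaining rows (s1: 5>4, s2: 4>2, s3: 6>4); eliminate III.
Row's strategy s3 is strictly dominated by s2 (I: 3>0, IV: 5>4) and is removed.
Column I is eliminated: IV beats it against every remaining row (s1: 8>5, s2: 6>4).
Row s1 is eliminated: s2 beats it against every remaining column (IV: 5>2).
Among the remaining strategies, none is strictly dominated by another pure strategy of the same player, so the elimination stops.
Surviving strategies — Row: {s2}; Column: {IV}.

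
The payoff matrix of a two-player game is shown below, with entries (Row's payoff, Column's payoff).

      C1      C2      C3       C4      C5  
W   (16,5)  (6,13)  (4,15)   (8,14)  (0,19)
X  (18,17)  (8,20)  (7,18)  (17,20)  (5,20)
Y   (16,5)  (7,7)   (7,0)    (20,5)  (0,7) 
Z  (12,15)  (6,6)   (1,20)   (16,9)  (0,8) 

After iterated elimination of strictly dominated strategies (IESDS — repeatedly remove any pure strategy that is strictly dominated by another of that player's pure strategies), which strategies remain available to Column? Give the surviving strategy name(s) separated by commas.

C2, C4, C5

Row's strategy W is strictly dominated by X (C1: 18>16, C2: 8>6, C3: 7>4, C4: 17>8, C5: 5>0) and is removed.
Row Z is eliminated: X beats it against every remaining column (C1: 18>12, C2: 8>6, C3: 7>1, C4: 17>16, C5: 5>0).
Column C1 is eliminated: C2 beats it against every remaining row (X: 20>17, Y: 7>5).
Column C3 is eliminated: C2 beats it against every remaining row (X: 20>18, Y: 7>0).
Among the remaining strategies, none is strictly dominated by another pure strategy of the same player, so the elimination stops.
Surviving strategies — Row: {X, Y}; Column: {C2, C4, C5}.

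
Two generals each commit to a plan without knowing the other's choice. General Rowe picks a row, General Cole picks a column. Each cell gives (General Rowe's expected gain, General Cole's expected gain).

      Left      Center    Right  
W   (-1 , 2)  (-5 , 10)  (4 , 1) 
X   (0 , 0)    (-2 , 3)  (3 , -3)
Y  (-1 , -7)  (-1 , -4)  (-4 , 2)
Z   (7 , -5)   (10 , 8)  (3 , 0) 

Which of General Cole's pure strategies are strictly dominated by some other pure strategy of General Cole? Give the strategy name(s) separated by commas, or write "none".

Left

Center strictly dominates Left — W: 10>2, X: 3>0, Y: -4>-7, Z: 8>-5.
Center: no other strategy beats it everywhere (Left at W (10>2); Right at W (10>1)).
Right: no other strategy beats it everywhere (Left at Y (2>-7); Center at Y (2>-4)).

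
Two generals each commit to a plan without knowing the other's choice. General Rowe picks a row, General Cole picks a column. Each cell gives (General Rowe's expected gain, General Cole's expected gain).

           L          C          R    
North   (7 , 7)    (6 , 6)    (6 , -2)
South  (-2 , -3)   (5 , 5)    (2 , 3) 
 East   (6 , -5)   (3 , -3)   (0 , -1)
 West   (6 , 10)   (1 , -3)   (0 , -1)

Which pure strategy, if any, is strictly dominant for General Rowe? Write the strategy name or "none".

North vs South: L: 7>-2, C: 6>5, R: 6>2.
North vs East: L: 7>6, C: 6>3, R: 6>0.
North vs West: L: 7>6, C: 6>1, R: 6>0.
North strictly beats every other strategy against every opponent action, so it is strictly dominant.

North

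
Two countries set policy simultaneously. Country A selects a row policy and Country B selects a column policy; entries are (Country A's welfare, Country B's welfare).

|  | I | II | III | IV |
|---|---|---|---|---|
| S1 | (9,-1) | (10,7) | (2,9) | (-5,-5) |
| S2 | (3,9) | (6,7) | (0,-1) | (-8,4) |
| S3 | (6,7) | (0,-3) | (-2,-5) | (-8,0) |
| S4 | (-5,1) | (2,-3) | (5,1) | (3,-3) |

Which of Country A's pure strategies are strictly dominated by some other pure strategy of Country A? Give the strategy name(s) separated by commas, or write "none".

S2, S3

Nothing dominates S1: S2 at I (9>3); S3 at I (9>6); S4 at I (9>-5).
S1 strictly dominates S2 — I: 9>3, II: 10>6, III: 2>0, IV: -5>-8.
S3 is strictly dominated by S1 (I: 9>6, II: 10>0, III: 2>-2, IV: -5>-8).
S4 is not dominated — it holds its own against S1 at III (5>2); S2 at III (5>0); S3 at II (2>0).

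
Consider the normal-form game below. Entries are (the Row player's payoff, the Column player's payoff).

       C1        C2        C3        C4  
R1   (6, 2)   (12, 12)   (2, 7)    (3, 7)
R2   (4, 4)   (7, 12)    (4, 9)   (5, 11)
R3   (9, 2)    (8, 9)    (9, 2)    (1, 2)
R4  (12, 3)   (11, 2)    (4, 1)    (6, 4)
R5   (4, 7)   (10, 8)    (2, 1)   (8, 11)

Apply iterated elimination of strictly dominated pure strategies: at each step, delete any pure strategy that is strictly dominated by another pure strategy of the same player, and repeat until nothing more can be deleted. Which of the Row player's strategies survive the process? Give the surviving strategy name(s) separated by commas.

R1, R4, R5

For the Column player, C2 strictly dominates C3 on the remaining rows (R1: 12>7, R2: 12>9, R3: 9>2, R4: 2>1, R5: 8>1); eliminate C3.
Row R2 is eliminated: R4 beats it against every remaining column (C1: 12>4, C2: 11>7, C4: 6>5).
Row R3 is eliminated: R4 beats it against every remaining column (C1: 12>9, C2: 11>8, C4: 6>1).
Column C1 is eliminated: C4 beats it against every remaining row (R1: 7>2, R4: 4>3, R5: 11>7).
Among the remaining strategies, none is strictly dominated by another pure strategy of the same player, so the elimination stops.
Surviving strategies — the Row player: {R1, R4, R5}; the Column player: {C2, C4}.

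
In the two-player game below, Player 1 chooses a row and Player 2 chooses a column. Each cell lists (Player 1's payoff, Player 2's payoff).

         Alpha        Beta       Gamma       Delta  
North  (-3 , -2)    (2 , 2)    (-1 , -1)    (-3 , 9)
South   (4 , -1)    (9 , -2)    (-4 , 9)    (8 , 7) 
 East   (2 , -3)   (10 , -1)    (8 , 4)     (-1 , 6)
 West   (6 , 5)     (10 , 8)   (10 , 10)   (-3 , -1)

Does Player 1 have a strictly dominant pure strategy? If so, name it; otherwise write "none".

North fails to dominate South at Alpha (-3<4).
South fails to dominate North at Gamma (-4<-1).
East fails to dominate South at Alpha (2<4).
West fails to dominate North at Delta (-3=-3).
No single strategy dominates all the others.

none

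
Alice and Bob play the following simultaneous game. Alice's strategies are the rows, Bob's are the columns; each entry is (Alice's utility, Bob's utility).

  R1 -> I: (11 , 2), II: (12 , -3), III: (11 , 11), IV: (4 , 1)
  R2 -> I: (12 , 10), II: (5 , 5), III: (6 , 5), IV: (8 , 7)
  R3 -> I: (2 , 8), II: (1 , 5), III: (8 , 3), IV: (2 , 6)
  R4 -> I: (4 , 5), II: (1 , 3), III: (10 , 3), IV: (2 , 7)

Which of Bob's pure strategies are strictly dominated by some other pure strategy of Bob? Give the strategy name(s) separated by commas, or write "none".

I is not dominated — it holds its own against II at R1 (2>-3); III at R2 (10>5); IV at R1 (2>1).
II is strictly dominated by I (R1: 2>-3, R2: 10>5, R3: 8>5, R4: 5>3).
III: no other strategy beats it everywhere (I at R1 (11>2); II at R1 (11>-3); IV at R1 (11>1)).
IV is not dominated — it holds its own against I at R4 (7>5); II at R1 (1>-3); III at R2 (7>5).

II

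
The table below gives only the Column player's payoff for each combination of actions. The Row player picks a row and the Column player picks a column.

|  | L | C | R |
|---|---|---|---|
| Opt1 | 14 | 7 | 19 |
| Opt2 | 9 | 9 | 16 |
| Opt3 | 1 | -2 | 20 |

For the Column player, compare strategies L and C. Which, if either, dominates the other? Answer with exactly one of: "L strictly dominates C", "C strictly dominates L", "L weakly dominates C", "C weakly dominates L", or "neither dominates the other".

Compare L to C across every action of the Row player: Opt1: 14>7, Opt2: 9=9, Opt3: 1>-2.
L is at least as good everywhere and strictly better somewhere (tied only at Opt2), so L weakly but not strictly dominates C.

L weakly dominates C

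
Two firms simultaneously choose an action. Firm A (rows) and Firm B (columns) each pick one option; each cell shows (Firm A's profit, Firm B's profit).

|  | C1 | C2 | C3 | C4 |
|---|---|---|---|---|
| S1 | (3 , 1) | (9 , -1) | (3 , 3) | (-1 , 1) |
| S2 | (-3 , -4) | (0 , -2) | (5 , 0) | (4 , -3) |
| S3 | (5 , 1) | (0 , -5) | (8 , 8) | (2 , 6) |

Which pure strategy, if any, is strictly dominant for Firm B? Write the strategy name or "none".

C3 vs C1: S1: 3>1, S2: 0>-4, S3: 8>1.
C3 vs C2: S1: 3>-1, S2: 0>-2, S3: 8>-5.
C3 vs C4: S1: 3>1, S2: 0>-3, S3: 8>6.
C3 strictly beats every other strategy against every opponent action, so it is strictly dominant.

C3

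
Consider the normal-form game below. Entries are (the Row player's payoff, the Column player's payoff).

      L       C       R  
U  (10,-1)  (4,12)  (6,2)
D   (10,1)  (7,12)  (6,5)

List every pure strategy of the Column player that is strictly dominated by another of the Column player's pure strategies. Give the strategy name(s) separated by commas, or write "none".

L, R

L: dominated, since C does at least as well everywhere (U: 12>-1, D: 12>1).
Nothing dominates C: L at U (12>-1); R at U (12>2).
R: dominated, since C does at least as well everywhere (U: 12>2, D: 12>5).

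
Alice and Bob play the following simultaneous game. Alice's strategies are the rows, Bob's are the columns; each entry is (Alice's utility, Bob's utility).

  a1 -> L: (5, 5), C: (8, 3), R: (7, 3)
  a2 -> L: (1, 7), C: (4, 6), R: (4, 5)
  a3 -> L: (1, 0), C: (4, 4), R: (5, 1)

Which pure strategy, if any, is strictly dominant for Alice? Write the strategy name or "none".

a1

a1 vs a2: L: 5>1, C: 8>4, R: 7>4.
a1 vs a3: L: 5>1, C: 8>4, R: 7>5.
a1 strictly beats every other strategy against every opponent action, so it is strictly dominant.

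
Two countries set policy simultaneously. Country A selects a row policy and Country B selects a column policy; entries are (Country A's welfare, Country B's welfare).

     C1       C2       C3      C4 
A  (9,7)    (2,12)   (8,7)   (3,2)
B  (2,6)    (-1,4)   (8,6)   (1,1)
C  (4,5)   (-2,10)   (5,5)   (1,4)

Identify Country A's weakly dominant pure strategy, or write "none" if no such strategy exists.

A

A vs B: C1: 9>2, C2: 2>-1, C3: 8=8, C4: 3>1.
A vs C: C1: 9>4, C2: 2>-2, C3: 8>5, C4: 3>1.
A is at least as good as every other strategy against every opponent action, so it is weakly dominant.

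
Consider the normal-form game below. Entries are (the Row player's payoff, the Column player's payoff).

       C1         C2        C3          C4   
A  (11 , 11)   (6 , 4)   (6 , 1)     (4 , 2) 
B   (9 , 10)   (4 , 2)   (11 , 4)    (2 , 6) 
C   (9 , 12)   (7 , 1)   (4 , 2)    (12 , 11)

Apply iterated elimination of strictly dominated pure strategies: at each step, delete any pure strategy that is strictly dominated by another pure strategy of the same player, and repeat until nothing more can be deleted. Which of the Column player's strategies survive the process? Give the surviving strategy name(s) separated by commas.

The Column player's strategy C2 is strictly dominated by C1 (A: 11>4, B: 10>2, C: 12>1) and is removed.
The Column player's strategy C3 is strictly dominated by C1 (A: 11>1, B: 10>4, C: 12>2) and is removed.
The Row player's strategy B is strictly dominated by A (C1: 11>9, C4: 4>2) and is removed.
For the Column player, C1 strictly dominates C4 on the remaining rows (A: 11>2, C: 12>11); eliminate C4.
For the Row player, A strictly dominates C on the remaining columns (C1: 11>9); eliminate C.
Among the remaining strategies, none is strictly dominated by another pure strategy of the same player, so the elimination stops.
Surviving strategies — the Row player: {A}; the Column player: {C1}.

C1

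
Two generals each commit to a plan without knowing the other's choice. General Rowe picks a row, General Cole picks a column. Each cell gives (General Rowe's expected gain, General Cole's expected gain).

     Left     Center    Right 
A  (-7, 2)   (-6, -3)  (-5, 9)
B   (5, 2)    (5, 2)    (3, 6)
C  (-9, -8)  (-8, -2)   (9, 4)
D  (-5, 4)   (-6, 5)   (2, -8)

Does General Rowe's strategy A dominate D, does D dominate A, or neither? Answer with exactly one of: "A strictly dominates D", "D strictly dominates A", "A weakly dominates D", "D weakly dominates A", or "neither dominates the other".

Compare A to D across each opponent action: Left: -7<-5, Center: -6=-6, Right: -5<2.
D is at least as good everywhere and strictly better somewhere (tied at Center), so D weakly dominates A.

D weakly dominates A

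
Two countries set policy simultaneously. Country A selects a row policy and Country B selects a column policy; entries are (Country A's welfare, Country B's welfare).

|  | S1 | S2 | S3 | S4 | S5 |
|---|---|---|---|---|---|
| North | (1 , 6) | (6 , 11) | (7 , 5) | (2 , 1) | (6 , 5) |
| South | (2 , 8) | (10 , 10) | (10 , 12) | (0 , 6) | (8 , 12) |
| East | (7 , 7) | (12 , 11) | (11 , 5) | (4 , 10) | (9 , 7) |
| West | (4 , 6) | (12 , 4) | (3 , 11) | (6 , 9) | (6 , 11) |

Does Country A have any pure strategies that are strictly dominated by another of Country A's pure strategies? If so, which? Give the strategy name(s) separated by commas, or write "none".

North: dominated, since East does at least as well everywhere (S1: 7>1, S2: 12>6, S3: 11>7, S4: 4>2, S5: 9>6).
South: dominated, since East does at least as well everywhere (S1: 7>2, S2: 12>10, S3: 11>10, S4: 4>0, S5: 9>8).
East: no other strategy beats it everywhere (North at S1 (7>1); South at S1 (7>2); West at S1 (7>4)).
West is not dominated — it holds its own against North at S1 (4>1); South at S1 (4>2); East at S2 (12=12).

North, South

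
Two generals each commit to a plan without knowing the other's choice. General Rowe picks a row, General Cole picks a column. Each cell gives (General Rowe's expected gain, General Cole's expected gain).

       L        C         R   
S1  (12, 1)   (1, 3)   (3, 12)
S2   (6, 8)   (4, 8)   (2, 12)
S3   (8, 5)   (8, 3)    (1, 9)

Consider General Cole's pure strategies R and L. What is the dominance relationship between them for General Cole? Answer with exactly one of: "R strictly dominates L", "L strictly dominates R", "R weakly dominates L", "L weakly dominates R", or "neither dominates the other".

R strictly dominates L

R's payoffs vs L's, by General Rowe's action — S1: 12>1, S2: 12>8, S3: 9>5.
Every comparison favours R, so R strictly dominates L.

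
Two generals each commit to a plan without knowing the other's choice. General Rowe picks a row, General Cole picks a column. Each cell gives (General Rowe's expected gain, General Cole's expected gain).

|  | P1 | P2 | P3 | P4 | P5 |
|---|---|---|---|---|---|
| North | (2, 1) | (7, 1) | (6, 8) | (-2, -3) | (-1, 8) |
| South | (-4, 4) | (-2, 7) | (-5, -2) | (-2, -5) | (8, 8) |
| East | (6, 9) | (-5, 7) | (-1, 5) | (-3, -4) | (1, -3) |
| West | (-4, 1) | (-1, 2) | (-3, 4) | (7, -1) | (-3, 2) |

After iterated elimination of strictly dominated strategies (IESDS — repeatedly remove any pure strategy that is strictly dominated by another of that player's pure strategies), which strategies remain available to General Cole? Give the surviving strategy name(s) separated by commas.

For General Cole, P1 strictly dominates P4 on the remaining rows (North: 1>-3, South: 4>-5, East: 9>-4, West: 1>-1); eliminate P4.
General Rowe's strategy West is strictly dominated by North (P1: 2>-4, P2: 7>-1, P3: 6>-3, P5: -1>-3) and is removed.
Among the remaining strategies, none is strictly dominated by another pure strategy of the same player, so the elimination stops.
Surviving strategies — General Rowe: {North, South, East}; General Cole: {P1, P2, P3, P5}.

P1, P2, P3, P5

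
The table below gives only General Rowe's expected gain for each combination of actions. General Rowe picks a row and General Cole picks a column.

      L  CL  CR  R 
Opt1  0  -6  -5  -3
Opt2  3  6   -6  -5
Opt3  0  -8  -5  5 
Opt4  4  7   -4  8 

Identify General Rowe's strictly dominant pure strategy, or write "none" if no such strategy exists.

Opt4 vs Opt1: L: 4>0, CL: 7>-6, CR: -4>-5, R: 8>-3.
Opt4 vs Opt2: L: 4>3, CL: 7>6, CR: -4>-6, R: 8>-5.
Opt4 vs Opt3: L: 4>0, CL: 7>-8, CR: -4>-5, R: 8>5.
Opt4 strictly beats every other strategy against every opponent action, so it is strictly dominant.

Opt4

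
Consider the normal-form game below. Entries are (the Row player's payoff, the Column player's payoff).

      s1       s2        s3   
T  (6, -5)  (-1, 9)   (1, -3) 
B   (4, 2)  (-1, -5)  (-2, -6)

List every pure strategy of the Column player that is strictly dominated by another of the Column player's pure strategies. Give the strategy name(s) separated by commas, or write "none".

s1: no other strategy beats it everywhere (s2 at B (2>-5); s3 at B (2>-6)).
s2 is not dominated — it holds its own against s1 at T (9>-5); s3 at T (9>-3).
s3: dominated, since s2 does at least as well everywhere (T: 9>-3, B: -5>-6).

s3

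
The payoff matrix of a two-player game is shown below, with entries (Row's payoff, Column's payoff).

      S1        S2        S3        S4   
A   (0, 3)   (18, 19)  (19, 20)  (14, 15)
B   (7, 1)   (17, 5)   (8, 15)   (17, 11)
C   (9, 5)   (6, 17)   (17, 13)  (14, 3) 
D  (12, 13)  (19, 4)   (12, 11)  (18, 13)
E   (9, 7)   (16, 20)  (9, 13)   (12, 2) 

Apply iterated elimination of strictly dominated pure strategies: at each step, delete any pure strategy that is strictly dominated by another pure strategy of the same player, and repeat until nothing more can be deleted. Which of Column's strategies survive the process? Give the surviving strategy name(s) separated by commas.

Row's strategy B is strictly dominated by D (S1: 12>7, S2: 19>17, S3: 12>8, S4: 18>17) and is removed.
Row E is eliminated: D beats it against every remaining column (S1: 12>9, S2: 19>16, S3: 12>9, S4: 18>12).
Among the remaining strategies, none is strictly dominated by another pure strategy of the same player, so the elimination stops.
Surviving strategies — Row: {A, C, D}; Column: {S1, S2, S3, S4}.

S1, S2, S3, S4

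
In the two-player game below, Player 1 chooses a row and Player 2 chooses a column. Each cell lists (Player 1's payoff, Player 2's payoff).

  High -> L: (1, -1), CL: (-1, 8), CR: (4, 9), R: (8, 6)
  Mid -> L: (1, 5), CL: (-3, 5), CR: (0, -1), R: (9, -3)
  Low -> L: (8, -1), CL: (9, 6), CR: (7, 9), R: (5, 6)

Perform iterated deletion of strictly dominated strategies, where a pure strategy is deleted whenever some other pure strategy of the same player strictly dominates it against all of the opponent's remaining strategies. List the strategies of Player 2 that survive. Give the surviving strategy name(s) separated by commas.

Player 2's strategy R is strictly dominated by CR (High: 9>6, Mid: -1>-3, Low: 9>6) and is removed.
Player 1's strategy High is strictly dominated by Low (L: 8>1, CL: 9>-1, CR: 7>4) and is removed.
For Player 1, Low strictly dominates Mid on the remaining columns (L: 8>1, CL: 9>-3, CR: 7>0); eliminate Mid.
Column L is eliminated: CL beats it against every remaining row (Low: 6>-1).
For Player 2, CR strictly dominates CL on the remaining rows (Low: 9>6); eliminate CL.
Among the remaining strategies, none is strictly dominated by another pure strategy of the same player, so the elimination stops.
Surviving strategies — Player 1: {Low}; Player 2: {CR}.

CR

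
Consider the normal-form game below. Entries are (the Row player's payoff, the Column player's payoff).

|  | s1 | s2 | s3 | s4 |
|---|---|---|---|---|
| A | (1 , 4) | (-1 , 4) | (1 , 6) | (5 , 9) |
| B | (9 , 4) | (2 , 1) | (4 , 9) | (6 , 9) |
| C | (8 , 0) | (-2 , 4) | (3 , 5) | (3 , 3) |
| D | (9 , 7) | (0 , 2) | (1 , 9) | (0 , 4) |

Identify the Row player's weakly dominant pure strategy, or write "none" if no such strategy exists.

B

B vs A: s1: 9>1, s2: 2>-1, s3: 4>1, s4: 6>5.
B vs C: s1: 9>8, s2: 2>-2, s3: 4>3, s4: 6>3.
B vs D: s1: 9=9, s2: 2>0, s3: 4>1, s4: 6>0.
B is at least as good as every other strategy against every opponent action, so it is weakly dominant.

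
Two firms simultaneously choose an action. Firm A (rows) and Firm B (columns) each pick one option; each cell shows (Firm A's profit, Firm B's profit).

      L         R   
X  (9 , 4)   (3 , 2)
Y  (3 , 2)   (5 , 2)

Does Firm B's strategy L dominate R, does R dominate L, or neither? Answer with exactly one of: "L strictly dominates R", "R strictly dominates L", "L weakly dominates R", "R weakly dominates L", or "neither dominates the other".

L weakly dominates R

L's payoffs vs R's, by Firm A's action — X: 4>2, Y: 2=2.
L is at least as good everywhere and strictly better somewhere (tied only at Y), so L weakly but not strictly dominates R.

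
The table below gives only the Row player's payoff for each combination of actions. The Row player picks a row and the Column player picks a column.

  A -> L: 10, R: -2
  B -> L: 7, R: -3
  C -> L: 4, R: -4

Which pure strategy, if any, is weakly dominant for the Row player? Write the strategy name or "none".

A vs B: L: 10>7, R: -2>-3.
A vs C: L: 10>4, R: -2>-4.
A is at least as good as every other strategy against every opponent action, so it is weakly dominant.

A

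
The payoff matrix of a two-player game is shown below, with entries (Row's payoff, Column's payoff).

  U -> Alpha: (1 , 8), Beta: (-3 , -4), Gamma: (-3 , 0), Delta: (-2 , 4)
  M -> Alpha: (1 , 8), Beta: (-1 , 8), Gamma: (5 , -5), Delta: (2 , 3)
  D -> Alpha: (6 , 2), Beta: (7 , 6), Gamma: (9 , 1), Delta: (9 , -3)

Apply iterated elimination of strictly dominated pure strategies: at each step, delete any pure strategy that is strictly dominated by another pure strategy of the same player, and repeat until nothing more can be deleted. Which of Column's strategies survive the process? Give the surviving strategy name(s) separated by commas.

Row's strategy U is strictly dominated by D (Alpha: 6>1, Beta: 7>-3, Gamma: 9>-3, Delta: 9>-2) and is removed.
For Row, D strictly dominates M on the remaining columns (Alpha: 6>1, Beta: 7>-1, Gamma: 9>5, Delta: 9>2); eliminate M.
For Column, Beta strictly dominates Alpha on the remaining rows (D: 6>2); eliminate Alpha.
For Column, Beta strictly dominates Gamma on the remaining rows (D: 6>1); eliminate Gamma.
Column's strategy Delta is strictly dominated by Beta (D: 6>-3) and is removed.
Among the remaining strategies, none is strictly dominated by another pure strategy of the same player, so the elimination stops.
Surviving strategies — Row: {D}; Column: {Beta}.

Beta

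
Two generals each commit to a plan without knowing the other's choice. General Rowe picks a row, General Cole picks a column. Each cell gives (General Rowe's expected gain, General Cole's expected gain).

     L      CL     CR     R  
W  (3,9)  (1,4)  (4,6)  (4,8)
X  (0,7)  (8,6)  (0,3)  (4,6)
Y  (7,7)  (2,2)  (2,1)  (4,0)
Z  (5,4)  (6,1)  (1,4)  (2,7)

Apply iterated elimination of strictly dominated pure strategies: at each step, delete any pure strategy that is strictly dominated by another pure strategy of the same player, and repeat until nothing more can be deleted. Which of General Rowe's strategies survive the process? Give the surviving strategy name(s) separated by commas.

For General Cole, L strictly dominates CL on the remaining rows (W: 9>4, X: 7>6, Y: 7>2, Z: 4>1); eliminate CL.
For General Rowe, Y strictly dominates Z on the remaining columns (L: 7>5, CR: 2>1, R: 4>2); eliminate Z.
Column CR is eliminated: L beats it against every remaining row (W: 9>6, X: 7>3, Y: 7>1).
Column R is eliminated: L beats it against every remaining row (W: 9>8, X: 7>6, Y: 7>0).
Row W is eliminated: Y beats it against every remaining column (L: 7>3).
General Rowe's strategy X is strictly dominated by Y (L: 7>0) and is removed.
Among the remaining strategies, none is strictly dominated by another pure strategy of the same player, so the elimination stops.
Surviving strategies — General Rowe: {Y}; General Cole: {L}.

Y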